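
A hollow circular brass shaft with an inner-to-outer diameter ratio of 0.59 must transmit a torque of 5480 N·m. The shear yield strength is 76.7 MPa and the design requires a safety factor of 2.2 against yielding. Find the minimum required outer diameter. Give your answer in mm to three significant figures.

d_o = 96.9 mm

τ_allow = 76.7/2.2 = 34.86 MPa.
For a hollow shaft τ = 16T/[πd_o³(1−k⁴)] with k = 0.59, so 1−k⁴ = 0.8788.
d_o³ = 16T/[π τ_allow (1−k⁴)] = 16×5480000/(π×34.86×0.8788) = 910900 mm³.
d_o = 96.94 mm.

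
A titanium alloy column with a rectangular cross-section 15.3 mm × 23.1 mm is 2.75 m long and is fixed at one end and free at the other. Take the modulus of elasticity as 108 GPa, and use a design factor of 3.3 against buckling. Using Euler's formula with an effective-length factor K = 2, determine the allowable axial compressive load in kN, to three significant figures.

Buckling occurs about the weak axis: I_min = h·b³/12 = 23.1×15.3³/12 = 6895 mm⁴ (b = 15.3 mm is the smaller dimension).
Effective length L_e = KL = 2×2.75 m = 5500 mm.
Euler critical load P_cr = π²EI/L_e² = π²×108000×6895/5500² = 242.9 N.
P_allow = P_cr/n = 242.9/3.3 = 73.62 N.

P_allow = 0.0736 kN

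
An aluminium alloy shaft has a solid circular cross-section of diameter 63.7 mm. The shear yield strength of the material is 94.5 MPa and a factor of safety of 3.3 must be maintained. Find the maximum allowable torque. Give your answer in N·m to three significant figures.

τ_allow = 94.5/3.3 = 28.64 MPa.
For a solid shaft T_allow = τ_allow·πd³/16; πd³/16 = π×63.7³/16 = 50750 mm³.
T_allow = 28.64×50750 = 1.453×10^6 N·mm = 1453 N·m.

T_allow = 1450 N·m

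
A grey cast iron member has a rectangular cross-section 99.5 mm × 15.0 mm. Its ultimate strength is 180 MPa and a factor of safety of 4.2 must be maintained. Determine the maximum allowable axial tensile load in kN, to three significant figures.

σ_allow = 180/4.2 = 42.86 MPa.
A = 99.5×15.0 = 1492 mm².
F_allow = σ_allow × A = 42.86×1492 = 63960 N.

F_allow = 64.0 kN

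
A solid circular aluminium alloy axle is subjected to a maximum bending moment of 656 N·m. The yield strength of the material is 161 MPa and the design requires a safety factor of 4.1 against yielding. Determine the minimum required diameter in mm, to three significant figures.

σ_allow = 161/4.1 = 39.27 MPa.
For a solid circular section σ = 32M/(πd³), so d³ = 32M/(π σ_allow) = 32×656000/(π×39.27) = 170200 mm³.
d = 55.41 mm.

d = 55.4 mm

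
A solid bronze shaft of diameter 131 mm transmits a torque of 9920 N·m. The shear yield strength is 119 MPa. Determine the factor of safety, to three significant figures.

τ = 16T/(πd³) = 16×9920000/(π×131³) = 22.47 MPa.
n = τ_limit/τ = 119/22.47 = 5.295.

n = 5.30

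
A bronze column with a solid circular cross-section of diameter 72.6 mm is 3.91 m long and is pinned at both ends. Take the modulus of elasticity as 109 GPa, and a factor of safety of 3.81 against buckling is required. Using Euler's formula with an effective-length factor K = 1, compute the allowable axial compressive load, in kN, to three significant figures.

I = πd⁴/64 = π×72.6⁴/64 = 1.364×10^6 mm⁴.
Effective length L_e = KL = 1×3.91 m = 3910 mm.
Euler critical load P_cr = π²EI/L_e² = π²×109000×1.364×10^6/3910² = 95960 N.
P_allow = P_cr/n = 95960/3.81 = 25190 N.

P_allow = 25.2 kN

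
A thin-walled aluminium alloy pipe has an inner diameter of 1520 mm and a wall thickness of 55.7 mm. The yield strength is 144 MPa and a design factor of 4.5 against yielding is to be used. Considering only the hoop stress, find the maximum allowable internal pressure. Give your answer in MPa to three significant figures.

σ_allow = 144/4.5 = 32.00 MPa.
σ_h = pD/(2t) → p_allow = 2σ_allow t/D = 2×32.00×55.7/1520 = 2.345 MPa.

p_allow = 2.35 MPa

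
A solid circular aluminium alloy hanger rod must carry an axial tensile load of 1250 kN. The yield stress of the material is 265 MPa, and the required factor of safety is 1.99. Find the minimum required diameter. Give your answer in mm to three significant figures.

d = 109 mm

Allowable stress σ_allow = 265/1.99 = 133.2 MPa.
Required area A = F/σ_allow = 1250000/133.2 = 9387 mm².
A = πd²/4 → d = √(4A/π) = 109.3 mm.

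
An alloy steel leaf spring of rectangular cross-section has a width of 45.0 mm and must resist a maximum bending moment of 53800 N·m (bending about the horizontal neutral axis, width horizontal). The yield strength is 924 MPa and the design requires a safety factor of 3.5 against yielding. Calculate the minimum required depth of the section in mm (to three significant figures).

h = 165 mm

σ_allow = 924/3.5 = 264.0 MPa.
For a rectangular section σ = 6M/(bh²), so h² = 6M/(b σ_allow) = 6×5.3800×10^7/(45.0×264.0) = 27170 mm².
h = 164.8 mm.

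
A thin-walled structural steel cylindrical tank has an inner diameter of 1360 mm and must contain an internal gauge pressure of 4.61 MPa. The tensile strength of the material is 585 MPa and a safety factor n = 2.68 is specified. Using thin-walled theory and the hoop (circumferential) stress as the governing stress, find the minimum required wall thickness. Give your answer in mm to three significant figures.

t = 14.4 mm

σ_allow = 585/2.68 = 218.3 MPa.
Hoop stress σ_h = pD/(2t), so t = pD/(2σ_allow) = 4.61×1360/(2×218.3) = 14.36 mm.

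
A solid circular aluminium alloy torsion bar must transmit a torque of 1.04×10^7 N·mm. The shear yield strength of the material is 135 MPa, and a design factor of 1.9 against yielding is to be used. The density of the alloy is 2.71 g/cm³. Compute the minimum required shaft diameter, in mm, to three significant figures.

d = 90.7 mm

Allowable shear stress τ_allow = 135/1.9 = 71.05 MPa.
For a solid shaft τ = 16T/(πd³), so d³ = 16T/(π τ_allow) = 16×1.0400×10^7/(π×71.05) = 745500 mm³.
d = (745500)^(1/3) = 90.67 mm.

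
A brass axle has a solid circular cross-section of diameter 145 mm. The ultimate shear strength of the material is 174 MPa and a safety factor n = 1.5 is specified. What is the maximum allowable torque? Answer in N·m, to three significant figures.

T_allow = 69400 N·m

τ_allow = 174/1.5 = 116.0 MPa.
For a solid shaft T_allow = τ_allow·πd³/16; πd³/16 = π×145³/16 = 598600 mm³.
T_allow = 116.0×598600 = 6.944×10^7 N·mm = 69440 N·m.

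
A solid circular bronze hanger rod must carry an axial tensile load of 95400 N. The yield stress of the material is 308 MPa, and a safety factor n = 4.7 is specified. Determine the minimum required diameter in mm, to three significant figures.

d = 43.1 mm

Allowable stress σ_allow = 308/4.7 = 65.53 MPa.
Required area A = F/σ_allow = 95400/65.53 = 1456 mm².
A = πd²/4 → d = √(4A/π) = 43.05 mm.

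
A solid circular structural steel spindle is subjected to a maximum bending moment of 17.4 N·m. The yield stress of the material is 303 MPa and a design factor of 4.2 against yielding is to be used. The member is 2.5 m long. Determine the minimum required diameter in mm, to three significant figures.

d = 13.5 mm

σ_allow = 303/4.2 = 72.14 MPa.
For a solid circular section σ = 32M/(πd³), so d³ = 32M/(π σ_allow) = 32×17400/(π×72.14) = 2457 mm³.
d = 13.49 mm.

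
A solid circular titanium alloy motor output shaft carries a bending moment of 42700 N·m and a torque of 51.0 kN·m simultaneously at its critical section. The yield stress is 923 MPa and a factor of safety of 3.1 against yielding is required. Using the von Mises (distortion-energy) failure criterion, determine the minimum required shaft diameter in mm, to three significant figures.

σ_allow = σ_y/n = 923/3.1 = 297.7 MPa.
For a solid shaft σ_b = 32M/(πd³) and τ = 16T/(πd³), so the von Mises stress is σ' = (16/πd³)·√(4M²+3T²).
√(4M²+3T²) = √(4×(4.270×10^7)² + 3×(5.100×10^7)²) = 1.229×10^8 N·mm.
d³ = 16×1.229×10^8/(π×297.7) = 2.102×10^6 mm³.
d = 128.1 mm.

d = 128 mm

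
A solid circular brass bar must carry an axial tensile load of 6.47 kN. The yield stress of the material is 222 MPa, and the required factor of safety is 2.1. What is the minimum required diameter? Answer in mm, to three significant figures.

d = 8.83 mm

Allowable stress σ_allow = 222/2.1 = 105.7 MPa.
Required area A = F/σ_allow = 6470.0/105.7 = 61.20 mm².
A = πd²/4 → d = √(4A/π) = 8.828 mm.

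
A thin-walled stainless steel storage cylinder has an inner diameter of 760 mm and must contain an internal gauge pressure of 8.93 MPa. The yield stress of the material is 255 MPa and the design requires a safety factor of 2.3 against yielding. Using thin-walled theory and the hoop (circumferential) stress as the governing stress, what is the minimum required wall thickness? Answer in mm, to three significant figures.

σ_allow = 255/2.3 = 110.9 MPa.
Hoop stress σ_h = pD/(2t), so t = pD/(2σ_allow) = 8.93×760/(2×110.9) = 30.61 mm.

t = 30.6 mm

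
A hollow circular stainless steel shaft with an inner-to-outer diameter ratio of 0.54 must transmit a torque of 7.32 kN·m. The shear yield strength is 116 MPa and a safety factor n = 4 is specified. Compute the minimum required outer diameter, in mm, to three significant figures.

τ_allow = 116/4 = 29.00 MPa.
For a hollow shaft τ = 16T/[πd_o³(1−k⁴)] with k = 0.54, so 1−k⁴ = 0.9150.
d_o³ = 16T/[π τ_allow (1−k⁴)] = 16×7320000/(π×29.00×0.9150) = 1.405×10^6 mm³.
d_o = 112.0 mm.

d_o = 112 mm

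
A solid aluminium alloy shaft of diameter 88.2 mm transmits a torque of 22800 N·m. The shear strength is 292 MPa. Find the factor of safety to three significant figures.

n = 1.73

τ = 16T/(πd³) = 16×2.2800×10^7/(π×88.2³) = 169.2 MPa.
n = τ_limit/τ = 292/169.2 = 1.725.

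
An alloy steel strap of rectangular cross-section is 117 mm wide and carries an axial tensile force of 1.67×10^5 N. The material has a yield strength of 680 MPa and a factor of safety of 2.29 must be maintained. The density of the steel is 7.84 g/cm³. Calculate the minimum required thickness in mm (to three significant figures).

σ_allow = 680/2.29 = 296.9 MPa.
Required area A = F/σ_allow = 167000/296.9 = 562.4 mm².
t = A/w = 562.4/117 = 4.807 mm.

t = 4.81 mm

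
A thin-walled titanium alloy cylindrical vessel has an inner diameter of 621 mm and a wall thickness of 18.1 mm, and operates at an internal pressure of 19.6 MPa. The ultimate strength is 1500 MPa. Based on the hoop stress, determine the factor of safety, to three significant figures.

n = 4.46

σ_h = pD/(2t) = 19.6×621/(2×18.1) = 336.2 MPa.
n = 1500/336.2 = 4.461.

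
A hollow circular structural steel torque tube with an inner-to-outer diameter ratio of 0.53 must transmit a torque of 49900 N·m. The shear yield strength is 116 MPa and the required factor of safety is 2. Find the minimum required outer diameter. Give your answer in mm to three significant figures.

τ_allow = 116/2 = 58.00 MPa.
For a hollow shaft τ = 16T/[πd_o³(1−k⁴)] with k = 0.53, so 1−k⁴ = 0.9211.
d_o³ = 16T/[π τ_allow (1−k⁴)] = 16×4.9900×10^7/(π×58.00×0.9211) = 4.757×10^6 mm³.
d_o = 168.2 mm.

d_o = 168 mm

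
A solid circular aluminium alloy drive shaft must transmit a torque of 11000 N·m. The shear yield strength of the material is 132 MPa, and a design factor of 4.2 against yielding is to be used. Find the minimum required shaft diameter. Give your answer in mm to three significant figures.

Allowable shear stress τ_allow = 132/4.2 = 31.43 MPa.
For a solid shaft τ = 16T/(πd³), so d³ = 16T/(π τ_allow) = 16×1.1000×10^7/(π×31.43) = 1.783×10^6 mm³.
d = (1.783×10^6)^(1/3) = 121.2 mm.

d = 121 mm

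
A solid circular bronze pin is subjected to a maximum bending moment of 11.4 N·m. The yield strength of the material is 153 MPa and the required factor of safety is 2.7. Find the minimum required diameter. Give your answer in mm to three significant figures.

σ_allow = 153/2.7 = 56.67 MPa.
For a solid circular section σ = 32M/(πd³), so d³ = 32M/(π σ_allow) = 32×11400/(π×56.67) = 2049 mm³.
d = 12.70 mm.

d = 12.7 mm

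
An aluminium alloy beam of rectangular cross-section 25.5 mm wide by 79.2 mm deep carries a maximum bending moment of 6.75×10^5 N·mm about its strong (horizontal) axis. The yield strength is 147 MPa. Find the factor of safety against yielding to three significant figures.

n = 5.81

Section modulus S = bh²/6 = 25.5×79.2²/6 = 26660 mm³.
σ = M/S = 675000/26660 = 25.32 MPa.
n = 147/25.32 = 5.806.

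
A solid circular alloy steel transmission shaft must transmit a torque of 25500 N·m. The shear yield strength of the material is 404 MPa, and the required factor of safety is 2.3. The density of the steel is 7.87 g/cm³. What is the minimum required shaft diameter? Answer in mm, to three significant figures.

Allowable shear stress τ_allow = 404/2.3 = 175.7 MPa.
For a solid shaft τ = 16T/(πd³), so d³ = 16T/(π τ_allow) = 16×2.5500×10^7/(π×175.7) = 739400 mm³.
d = (739400)^(1/3) = 90.42 mm.

d = 90.4 mm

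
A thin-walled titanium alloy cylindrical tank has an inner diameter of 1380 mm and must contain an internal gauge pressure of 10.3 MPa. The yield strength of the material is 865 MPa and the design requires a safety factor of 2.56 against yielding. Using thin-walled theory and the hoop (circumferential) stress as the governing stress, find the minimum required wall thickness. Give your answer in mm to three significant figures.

σ_allow = 865/2.56 = 337.9 MPa.
Hoop stress σ_h = pD/(2t), so t = pD/(2σ_allow) = 10.3×1380/(2×337.9) = 21.03 mm.

t = 21.0 mm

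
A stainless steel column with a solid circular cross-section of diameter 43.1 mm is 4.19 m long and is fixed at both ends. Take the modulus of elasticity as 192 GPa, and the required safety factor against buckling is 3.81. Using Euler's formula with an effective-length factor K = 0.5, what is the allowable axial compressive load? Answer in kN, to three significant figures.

I = πd⁴/64 = π×43.1⁴/64 = 169400 mm⁴.
Effective length L_e = KL = 0.5×4.19 m = 2095 mm.
Euler critical load P_cr = π²EI/L_e² = π²×192000×169400/2095² = 73130 N.
P_allow = P_cr/n = 73130/3.81 = 19190 N.

P_allow = 19.2 kN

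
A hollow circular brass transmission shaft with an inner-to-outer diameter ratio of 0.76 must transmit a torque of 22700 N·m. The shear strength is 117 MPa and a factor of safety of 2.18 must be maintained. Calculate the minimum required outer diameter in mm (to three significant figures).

d_o = 148 mm

τ_allow = 117/2.18 = 53.67 MPa.
For a hollow shaft τ = 16T/[πd_o³(1−k⁴)] with k = 0.76, so 1−k⁴ = 0.6664.
d_o³ = 16T/[π τ_allow (1−k⁴)] = 16×2.2700×10^7/(π×53.67×0.6664) = 3.233×10^6 mm³.
d_o = 147.9 mm.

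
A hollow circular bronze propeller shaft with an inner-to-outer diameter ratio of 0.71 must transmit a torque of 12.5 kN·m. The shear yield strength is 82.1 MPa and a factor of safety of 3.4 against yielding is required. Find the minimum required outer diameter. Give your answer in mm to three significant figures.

d_o = 152 mm

τ_allow = 82.1/3.4 = 24.15 MPa.
For a hollow shaft τ = 16T/[πd_o³(1−k⁴)] with k = 0.71, so 1−k⁴ = 0.7459.
d_o³ = 16T/[π τ_allow (1−k⁴)] = 16×1.2500×10^7/(π×24.15×0.7459) = 3.535×10^6 mm³.
d_o = 152.3 mm.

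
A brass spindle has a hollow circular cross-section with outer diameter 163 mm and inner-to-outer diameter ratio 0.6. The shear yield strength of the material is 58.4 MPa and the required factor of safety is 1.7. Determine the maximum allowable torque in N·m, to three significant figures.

T_allow = 25400 N·m

τ_allow = 58.4/1.7 = 34.35 MPa.
For a hollow shaft T_allow = τ_allow·πd_o³(1−k⁴)/16 with 1−k⁴ = 0.8704, so πd_o³(1−k⁴)/16 = 740100 mm³.
T_allow = 34.35×740100 = 2.543×10^7 N·mm = 25430 N·m.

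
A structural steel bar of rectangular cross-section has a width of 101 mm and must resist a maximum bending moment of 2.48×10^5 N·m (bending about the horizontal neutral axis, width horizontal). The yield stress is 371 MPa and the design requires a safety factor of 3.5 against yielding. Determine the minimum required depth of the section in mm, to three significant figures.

σ_allow = 371/3.5 = 106.0 MPa.
For a rectangular section σ = 6M/(bh²), so h² = 6M/(b σ_allow) = 6×2.4800×10^8/(101×106.0) = 139000 mm².
h = 372.8 mm.

h = 373 mm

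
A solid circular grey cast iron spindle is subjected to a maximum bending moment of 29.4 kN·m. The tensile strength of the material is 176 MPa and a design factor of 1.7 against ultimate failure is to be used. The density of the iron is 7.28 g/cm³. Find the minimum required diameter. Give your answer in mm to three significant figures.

σ_allow = 176/1.7 = 103.5 MPa.
For a solid circular section σ = 32M/(πd³), so d³ = 32M/(π σ_allow) = 32×2.9400×10^7/(π×103.5) = 2.893×10^6 mm³.
d = 142.5 mm.

d = 142 mm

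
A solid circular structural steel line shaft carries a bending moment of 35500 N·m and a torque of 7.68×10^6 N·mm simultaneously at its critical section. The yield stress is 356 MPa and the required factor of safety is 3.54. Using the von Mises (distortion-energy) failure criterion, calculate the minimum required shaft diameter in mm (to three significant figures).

σ_allow = σ_y/n = 356/3.54 = 100.6 MPa.
For a solid shaft σ_b = 32M/(πd³) and τ = 16T/(πd³), so the von Mises stress is σ' = (16/πd³)·√(4M²+3T²).
√(4M²+3T²) = √(4×(3.550×10^7)² + 3×(7.680×10^6)²) = 7.224×10^7 N·mm.
d³ = 16×7.224×10^7/(π×100.6) = 3.658×10^6 mm³.
d = 154.1 mm.

d = 154 mm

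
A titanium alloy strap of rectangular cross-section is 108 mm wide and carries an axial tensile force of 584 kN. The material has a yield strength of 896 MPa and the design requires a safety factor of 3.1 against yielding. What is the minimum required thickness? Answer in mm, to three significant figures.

t = 18.7 mm

σ_allow = 896/3.1 = 289.0 MPa.
Required area A = F/σ_allow = 584000/289.0 = 2021 mm².
t = A/w = 2021/108 = 18.71 mm.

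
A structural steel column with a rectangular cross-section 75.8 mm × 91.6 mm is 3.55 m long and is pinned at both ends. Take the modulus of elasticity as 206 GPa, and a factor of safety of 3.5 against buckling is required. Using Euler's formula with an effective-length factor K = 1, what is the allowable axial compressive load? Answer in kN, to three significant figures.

P_allow = 153 kN

Buckling occurs about the weak axis: I_min = h·b³/12 = 91.6×75.8³/12 = 3.324×10^6 mm⁴ (b = 75.8 mm is the smaller dimension).
Effective length L_e = KL = 1×3.55 m = 3550 mm.
Euler critical load P_cr = π²EI/L_e² = π²×206000×3.324×10^6/3550² = 536300 N.
P_allow = P_cr/n = 536300/3.5 = 153200 N.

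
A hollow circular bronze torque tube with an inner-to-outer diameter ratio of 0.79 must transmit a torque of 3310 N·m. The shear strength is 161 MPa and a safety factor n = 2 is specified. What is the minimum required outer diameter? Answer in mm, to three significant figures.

d_o = 70.0 mm

τ_allow = 161/2 = 80.50 MPa.
For a hollow shaft τ = 16T/[πd_o³(1−k⁴)] with k = 0.79, so 1−k⁴ = 0.6105.
d_o³ = 16T/[π τ_allow (1−k⁴)] = 16×3310000/(π×80.50×0.6105) = 343000 mm³.
d_o = 70.00 mm.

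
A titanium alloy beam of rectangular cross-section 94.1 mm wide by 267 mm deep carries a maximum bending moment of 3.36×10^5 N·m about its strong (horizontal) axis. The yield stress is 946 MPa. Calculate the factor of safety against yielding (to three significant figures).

Section modulus S = bh²/6 = 94.1×267²/6 = 1.118×10^6 mm³.
σ = M/S = 3.3600×10^8/1.118×10^6 = 300.5 MPa.
n = 946/300.5 = 3.148.

n = 3.15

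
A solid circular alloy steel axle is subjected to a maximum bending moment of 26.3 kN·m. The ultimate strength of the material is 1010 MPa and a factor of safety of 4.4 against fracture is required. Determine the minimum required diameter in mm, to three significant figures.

σ_allow = 1010/4.4 = 229.5 MPa.
For a solid circular section σ = 32M/(πd³), so d³ = 32M/(π σ_allow) = 32×2.6300×10^7/(π×229.5) = 1.167×10^6 mm³.
d = 105.3 mm.

d = 105 mm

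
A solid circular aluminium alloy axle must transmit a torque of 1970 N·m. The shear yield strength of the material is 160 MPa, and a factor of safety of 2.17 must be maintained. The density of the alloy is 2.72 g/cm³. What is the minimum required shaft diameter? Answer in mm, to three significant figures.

Allowable shear stress τ_allow = 160/2.17 = 73.73 MPa.
For a solid shaft τ = 16T/(πd³), so d³ = 16T/(π τ_allow) = 16×1970000/(π×73.73) = 136100 mm³.
d = (136100)^(1/3) = 51.43 mm.

d = 51.4 mm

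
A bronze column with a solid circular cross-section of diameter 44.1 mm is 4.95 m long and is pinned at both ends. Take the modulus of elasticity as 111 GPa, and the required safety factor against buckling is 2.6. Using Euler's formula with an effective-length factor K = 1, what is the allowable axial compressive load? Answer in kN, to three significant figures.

P_allow = 3.19 kN

I = πd⁴/64 = π×44.1⁴/64 = 185700 mm⁴.
Effective length L_e = KL = 1×4.95 m = 4950 mm.
Euler critical load P_cr = π²EI/L_e² = π²×111000×185700/4950² = 8301 N.
P_allow = P_cr/n = 8301/2.6 = 3193 N.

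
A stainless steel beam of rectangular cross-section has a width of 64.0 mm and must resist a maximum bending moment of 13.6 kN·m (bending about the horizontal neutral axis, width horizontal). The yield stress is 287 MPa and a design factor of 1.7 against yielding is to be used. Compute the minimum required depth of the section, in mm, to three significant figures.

σ_allow = 287/1.7 = 168.8 MPa.
For a rectangular section σ = 6M/(bh²), so h² = 6M/(b σ_allow) = 6×1.3600×10^7/(64.0×168.8) = 7552 mm².
h = 86.90 mm.

h = 86.9 mm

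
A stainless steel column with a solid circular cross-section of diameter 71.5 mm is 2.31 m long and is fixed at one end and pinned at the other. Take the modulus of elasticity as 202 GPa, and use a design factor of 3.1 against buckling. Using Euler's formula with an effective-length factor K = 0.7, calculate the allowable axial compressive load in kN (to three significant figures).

P_allow = 316 kN

I = πd⁴/64 = π×71.5⁴/64 = 1.283×10^6 mm⁴.
Effective length L_e = KL = 0.7×2.31 m = 1617 mm.
Euler critical load P_cr = π²EI/L_e² = π²×202000×1.283×10^6/1617² = 978200 N.
P_allow = P_cr/n = 978200/3.1 = 315500 N.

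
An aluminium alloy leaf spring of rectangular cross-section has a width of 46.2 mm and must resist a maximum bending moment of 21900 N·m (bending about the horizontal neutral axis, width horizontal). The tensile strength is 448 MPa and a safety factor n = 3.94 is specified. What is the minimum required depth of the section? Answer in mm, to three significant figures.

σ_allow = 448/3.94 = 113.7 MPa.
For a rectangular section σ = 6M/(bh²), so h² = 6M/(b σ_allow) = 6×2.1900×10^7/(46.2×113.7) = 25010 mm².
h = 158.2 mm.

h = 158 mm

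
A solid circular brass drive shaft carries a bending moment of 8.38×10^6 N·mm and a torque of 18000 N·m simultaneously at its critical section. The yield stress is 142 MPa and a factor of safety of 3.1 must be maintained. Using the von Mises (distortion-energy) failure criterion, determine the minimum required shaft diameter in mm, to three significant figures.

d = 158 mm

σ_allow = σ_y/n = 142/3.1 = 45.81 MPa.
For a solid shaft σ_b = 32M/(πd³) and τ = 16T/(πd³), so the von Mises stress is σ' = (16/πd³)·√(4M²+3T²).
√(4M²+3T²) = √(4×(8.380×10^6)² + 3×(1.800×10^7)²) = 3.540×10^7 N·mm.
d³ = 16×3.540×10^7/(π×45.81) = 3.936×10^6 mm³.
d = 157.9 mm.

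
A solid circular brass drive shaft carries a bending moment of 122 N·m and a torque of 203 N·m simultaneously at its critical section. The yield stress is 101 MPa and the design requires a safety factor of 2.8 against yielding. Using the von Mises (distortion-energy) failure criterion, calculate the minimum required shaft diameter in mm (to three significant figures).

σ_allow = σ_y/n = 101/2.8 = 36.07 MPa.
For a solid shaft σ_b = 32M/(πd³) and τ = 16T/(πd³), so the von Mises stress is σ' = (16/πd³)·√(4M²+3T²).
√(4M²+3T²) = √(4×(122000)² + 3×(203000)²) = 428000 N·mm.
d³ = 16×428000/(π×36.07) = 60430 mm³.
d = 39.24 mm.

d = 39.2 mm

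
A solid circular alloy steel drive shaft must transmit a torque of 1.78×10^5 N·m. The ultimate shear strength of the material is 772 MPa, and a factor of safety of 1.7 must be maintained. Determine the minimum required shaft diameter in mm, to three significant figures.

d = 126 mm

Allowable shear stress τ_allow = 772/1.7 = 454.1 MPa.
For a solid shaft τ = 16T/(πd³), so d³ = 16T/(π τ_allow) = 16×1.7800×10^8/(π×454.1) = 1.996×10^6 mm³.
d = (1.996×10^6)^(1/3) = 125.9 mm.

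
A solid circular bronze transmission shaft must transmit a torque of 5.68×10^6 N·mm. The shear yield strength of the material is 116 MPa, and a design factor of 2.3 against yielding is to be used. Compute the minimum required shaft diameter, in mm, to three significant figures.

Allowable shear stress τ_allow = 116/2.3 = 50.43 MPa.
For a solid shaft τ = 16T/(πd³), so d³ = 16T/(π τ_allow) = 16×5680000/(π×50.43) = 573600 mm³.
d = (573600)^(1/3) = 83.09 mm.

d = 83.1 mm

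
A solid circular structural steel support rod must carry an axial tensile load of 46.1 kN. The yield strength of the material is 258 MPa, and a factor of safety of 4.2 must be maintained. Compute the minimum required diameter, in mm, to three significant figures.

d = 30.9 mm

Allowable stress σ_allow = 258/4.2 = 61.43 MPa.
Required area A = F/σ_allow = 46100/61.43 = 750.5 mm².
A = πd²/4 → d = √(4A/π) = 30.91 mm.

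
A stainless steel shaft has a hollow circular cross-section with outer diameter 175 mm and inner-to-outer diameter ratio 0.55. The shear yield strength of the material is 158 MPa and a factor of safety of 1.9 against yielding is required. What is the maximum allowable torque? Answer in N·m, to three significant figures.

T_allow = 79500 N·m

τ_allow = 158/1.9 = 83.16 MPa.
For a hollow shaft T_allow = τ_allow·πd_o³(1−k⁴)/16 with 1−k⁴ = 0.9085, so πd_o³(1−k⁴)/16 = 956000 mm³.
T_allow = 83.16×956000 = 7.950×10^7 N·mm = 79500 N·m.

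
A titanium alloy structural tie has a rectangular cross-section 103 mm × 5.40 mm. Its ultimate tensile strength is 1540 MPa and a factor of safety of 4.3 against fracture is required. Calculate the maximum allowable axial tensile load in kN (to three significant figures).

σ_allow = 1540/4.3 = 358.1 MPa.
A = 103×5.40 = 556.2 mm².
F_allow = σ_allow × A = 358.1×556.2 = 199200 N.

F_allow = 199 kN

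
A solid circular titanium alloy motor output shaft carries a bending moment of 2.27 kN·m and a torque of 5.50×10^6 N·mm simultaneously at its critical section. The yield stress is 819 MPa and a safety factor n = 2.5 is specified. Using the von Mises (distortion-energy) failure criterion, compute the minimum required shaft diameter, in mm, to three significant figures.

σ_allow = σ_y/n = 819/2.5 = 327.6 MPa.
For a solid shaft σ_b = 32M/(πd³) and τ = 16T/(πd³), so the von Mises stress is σ' = (16/πd³)·√(4M²+3T²).
√(4M²+3T²) = √(4×(2.270×10^6)² + 3×(5.500×10^6)²) = 1.055×10^7 N·mm.
d³ = 16×1.055×10^7/(π×327.6) = 164100 mm³.
d = 54.74 mm.

d = 54.7 mm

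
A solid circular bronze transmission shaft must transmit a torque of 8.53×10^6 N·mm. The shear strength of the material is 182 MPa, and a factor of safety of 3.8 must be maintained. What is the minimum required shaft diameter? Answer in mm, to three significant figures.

Allowable shear stress τ_allow = 182/3.8 = 47.89 MPa.
For a solid shaft τ = 16T/(πd³), so d³ = 16T/(π τ_allow) = 16×8530000/(π×47.89) = 907100 mm³.
d = (907100)^(1/3) = 96.80 mm.

d = 96.8 mm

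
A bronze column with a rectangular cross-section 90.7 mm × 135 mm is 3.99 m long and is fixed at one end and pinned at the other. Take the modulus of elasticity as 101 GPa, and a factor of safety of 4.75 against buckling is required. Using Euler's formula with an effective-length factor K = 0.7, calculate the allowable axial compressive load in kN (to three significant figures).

Buckling occurs about the weak axis: I_min = h·b³/12 = 135×90.7³/12 = 8.394×10^6 mm⁴ (b = 90.7 mm is the smaller dimension).
Effective length L_e = KL = 0.7×3.99 m = 2793 mm.
Euler critical load P_cr = π²EI/L_e² = π²×101000×8.394×10^6/2793² = 1.073×10^6 N.
P_allow = P_cr/n = 1.073×10^6/4.75 = 225800 N.

P_allow = 226 kN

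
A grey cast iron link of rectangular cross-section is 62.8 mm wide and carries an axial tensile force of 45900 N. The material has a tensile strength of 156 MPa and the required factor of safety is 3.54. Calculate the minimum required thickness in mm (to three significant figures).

t = 16.6 mm

σ_allow = 156/3.54 = 44.07 MPa.
Required area A = F/σ_allow = 45900/44.07 = 1042 mm².
t = A/w = 1042/62.8 = 16.59 mm.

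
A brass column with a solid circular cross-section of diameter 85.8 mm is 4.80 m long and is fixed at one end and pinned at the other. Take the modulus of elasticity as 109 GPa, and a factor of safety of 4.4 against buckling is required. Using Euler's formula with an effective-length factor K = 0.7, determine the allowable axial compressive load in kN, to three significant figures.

I = πd⁴/64 = π×85.8⁴/64 = 2.660×10^6 mm⁴.
Effective length L_e = KL = 0.7×4.80 m = 3360 mm.
Euler critical load P_cr = π²EI/L_e² = π²×109000×2.660×10^6/3360² = 253500 N.
P_allow = P_cr/n = 253500/4.4 = 57610 N.

P_allow = 57.6 kN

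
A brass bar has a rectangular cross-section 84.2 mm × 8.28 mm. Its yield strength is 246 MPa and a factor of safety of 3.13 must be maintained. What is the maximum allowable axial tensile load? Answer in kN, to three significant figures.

F_allow = 54.8 kN

σ_allow = 246/3.13 = 78.59 MPa.
A = 84.2×8.28 = 697.2 mm².
F_allow = σ_allow × A = 78.59×697.2 = 54790 N.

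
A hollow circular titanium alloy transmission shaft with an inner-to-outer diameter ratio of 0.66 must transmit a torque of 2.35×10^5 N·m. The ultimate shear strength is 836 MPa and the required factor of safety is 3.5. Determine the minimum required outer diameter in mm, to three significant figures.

d_o = 184 mm

τ_allow = 836/3.5 = 238.9 MPa.
For a hollow shaft τ = 16T/[πd_o³(1−k⁴)] with k = 0.66, so 1−k⁴ = 0.8103.
d_o³ = 16T/[π τ_allow (1−k⁴)] = 16×2.3500×10^8/(π×238.9×0.8103) = 6.184×10^6 mm³.
d_o = 183.6 mm.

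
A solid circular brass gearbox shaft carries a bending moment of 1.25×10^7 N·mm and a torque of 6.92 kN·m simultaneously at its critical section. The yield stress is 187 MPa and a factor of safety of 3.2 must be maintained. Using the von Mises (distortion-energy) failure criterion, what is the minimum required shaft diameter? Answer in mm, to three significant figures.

σ_allow = σ_y/n = 187/3.2 = 58.44 MPa.
For a solid shaft σ_b = 32M/(πd³) and τ = 16T/(πd³), so the von Mises stress is σ' = (16/πd³)·√(4M²+3T²).
√(4M²+3T²) = √(4×(1.250×10^7)² + 3×(6.920×10^6)²) = 2.772×10^7 N·mm.
d³ = 16×2.772×10^7/(π×58.44) = 2.416×10^6 mm³.
d = 134.2 mm.

d = 134 mm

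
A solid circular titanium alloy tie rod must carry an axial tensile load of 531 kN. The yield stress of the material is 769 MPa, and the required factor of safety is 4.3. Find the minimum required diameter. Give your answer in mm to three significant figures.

Allowable stress σ_allow = 769/4.3 = 178.8 MPa.
Required area A = F/σ_allow = 531000/178.8 = 2969 mm².
A = πd²/4 → d = √(4A/π) = 61.49 mm.

d = 61.5 mm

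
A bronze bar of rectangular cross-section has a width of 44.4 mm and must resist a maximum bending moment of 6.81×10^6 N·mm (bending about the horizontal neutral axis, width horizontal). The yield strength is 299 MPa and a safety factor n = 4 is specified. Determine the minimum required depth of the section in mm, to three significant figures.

σ_allow = 299/4 = 74.75 MPa.
For a rectangular section σ = 6M/(bh²), so h² = 6M/(b σ_allow) = 6×6810000/(44.4×74.75) = 12310 mm².
h = 111.0 mm.

h = 111 mm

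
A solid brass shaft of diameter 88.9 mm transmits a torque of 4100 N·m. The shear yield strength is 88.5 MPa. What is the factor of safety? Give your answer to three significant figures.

τ = 16T/(πd³) = 16×4100000/(π×88.9³) = 29.72 MPa.
n = τ_limit/τ = 88.5/29.72 = 2.978.

n = 2.98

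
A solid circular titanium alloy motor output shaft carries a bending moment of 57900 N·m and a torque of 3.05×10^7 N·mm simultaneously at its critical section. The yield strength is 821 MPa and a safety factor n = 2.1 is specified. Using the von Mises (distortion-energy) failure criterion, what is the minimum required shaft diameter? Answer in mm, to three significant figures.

d = 118 mm

σ_allow = σ_y/n = 821/2.1 = 391.0 MPa.
For a solid shaft σ_b = 32M/(πd³) and τ = 16T/(πd³), so the von Mises stress is σ' = (16/πd³)·√(4M²+3T²).
√(4M²+3T²) = √(4×(5.790×10^7)² + 3×(3.050×10^7)²) = 1.273×10^8 N·mm.
d³ = 16×1.273×10^8/(π×391.0) = 1.658×10^6 mm³.
d = 118.4 mm.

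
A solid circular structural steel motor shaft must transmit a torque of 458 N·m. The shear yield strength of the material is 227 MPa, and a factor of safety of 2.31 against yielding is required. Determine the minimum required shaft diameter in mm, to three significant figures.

Allowable shear stress τ_allow = 227/2.31 = 98.27 MPa.
For a solid shaft τ = 16T/(πd³), so d³ = 16T/(π τ_allow) = 16×458000/(π×98.27) = 23740 mm³.
d = (23740)^(1/3) = 28.74 mm.

d = 28.7 mm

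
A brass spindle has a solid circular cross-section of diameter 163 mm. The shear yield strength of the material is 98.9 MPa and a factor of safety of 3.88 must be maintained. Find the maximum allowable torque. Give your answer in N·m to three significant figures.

T_allow = 21700 N·m

τ_allow = 98.9/3.88 = 25.49 MPa.
For a solid shaft T_allow = τ_allow·πd³/16; πd³/16 = π×163³/16 = 850300 mm³.
T_allow = 25.49×850300 = 2.167×10^7 N·mm = 21670 N·m.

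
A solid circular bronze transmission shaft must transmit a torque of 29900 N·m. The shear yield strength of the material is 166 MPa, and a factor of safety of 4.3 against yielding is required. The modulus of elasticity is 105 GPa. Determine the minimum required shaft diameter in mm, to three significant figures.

d = 158 mm

Allowable shear stress τ_allow = 166/4.3 = 38.60 MPa.
For a solid shaft τ = 16T/(πd³), so d³ = 16T/(π τ_allow) = 16×2.9900×10^7/(π×38.60) = 3.945×10^6 mm³.
d = (3.945×10^6)^(1/3) = 158.0 mm.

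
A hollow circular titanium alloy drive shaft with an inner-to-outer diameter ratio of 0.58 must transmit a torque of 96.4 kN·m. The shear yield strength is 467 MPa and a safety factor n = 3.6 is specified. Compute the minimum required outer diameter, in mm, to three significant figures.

τ_allow = 467/3.6 = 129.7 MPa.
For a hollow shaft τ = 16T/[πd_o³(1−k⁴)] with k = 0.58, so 1−k⁴ = 0.8868.
d_o³ = 16T/[π τ_allow (1−k⁴)] = 16×9.6400×10^7/(π×129.7×0.8868) = 4.268×10^6 mm³.
d_o = 162.2 mm.

d_o = 162 mm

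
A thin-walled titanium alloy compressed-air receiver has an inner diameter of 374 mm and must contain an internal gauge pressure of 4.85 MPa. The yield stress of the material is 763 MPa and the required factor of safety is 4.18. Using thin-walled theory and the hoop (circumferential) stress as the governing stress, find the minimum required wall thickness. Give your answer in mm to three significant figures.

t = 4.97 mm

σ_allow = 763/4.18 = 182.5 MPa.
Hoop stress σ_h = pD/(2t), so t = pD/(2σ_allow) = 4.85×374/(2×182.5) = 4.969 mm.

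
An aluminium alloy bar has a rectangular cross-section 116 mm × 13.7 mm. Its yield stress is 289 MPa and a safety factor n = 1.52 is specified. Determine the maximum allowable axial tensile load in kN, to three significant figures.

F_allow = 302 kN

σ_allow = 289/1.52 = 190.1 MPa.
A = 116×13.7 = 1589 mm².
F_allow = σ_allow × A = 190.1×1589 = 302200 N.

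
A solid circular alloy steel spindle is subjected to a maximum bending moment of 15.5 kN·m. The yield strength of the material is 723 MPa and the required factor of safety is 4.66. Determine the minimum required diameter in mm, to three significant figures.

d = 101 mm

σ_allow = 723/4.66 = 155.2 MPa.
For a solid circular section σ = 32M/(πd³), so d³ = 32M/(π σ_allow) = 32×1.5500×10^7/(π×155.2) = 1.018×10^6 mm³.
d = 100.6 mm.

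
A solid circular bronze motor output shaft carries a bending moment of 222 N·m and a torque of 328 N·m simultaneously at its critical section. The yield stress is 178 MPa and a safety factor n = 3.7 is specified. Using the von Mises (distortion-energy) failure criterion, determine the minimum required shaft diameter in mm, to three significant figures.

d = 42.4 mm

σ_allow = σ_y/n = 178/3.7 = 48.11 MPa.
For a solid shaft σ_b = 32M/(πd³) and τ = 16T/(πd³), so the von Mises stress is σ' = (16/πd³)·√(4M²+3T²).
√(4M²+3T²) = √(4×(222000)² + 3×(328000)²) = 721000 N·mm.
d³ = 16×721000/(π×48.11) = 76330 mm³.
d = 42.42 mm.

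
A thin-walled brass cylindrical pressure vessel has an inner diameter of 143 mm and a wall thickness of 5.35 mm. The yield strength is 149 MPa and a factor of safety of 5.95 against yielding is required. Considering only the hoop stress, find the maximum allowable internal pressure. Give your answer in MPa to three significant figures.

p_allow = 1.87 MPa

σ_allow = 149/5.95 = 25.04 MPa.
σ_h = pD/(2t) → p_allow = 2σ_allow t/D = 2×25.04×5.35/143 = 1.874 MPa.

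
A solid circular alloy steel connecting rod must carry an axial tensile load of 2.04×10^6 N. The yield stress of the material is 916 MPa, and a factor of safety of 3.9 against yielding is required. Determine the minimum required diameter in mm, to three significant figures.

Allowable stress σ_allow = 916/3.9 = 234.9 MPa.
Required area A = F/σ_allow = 2040000/234.9 = 8686 mm².
A = πd²/4 → d = √(4A/π) = 105.2 mm.

d = 105 mm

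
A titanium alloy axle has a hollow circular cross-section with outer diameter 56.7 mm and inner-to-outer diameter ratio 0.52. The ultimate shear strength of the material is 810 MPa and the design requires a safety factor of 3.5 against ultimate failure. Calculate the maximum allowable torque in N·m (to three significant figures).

T_allow = 7680 N·m

τ_allow = 810/3.5 = 231.4 MPa.
For a hollow shaft T_allow = τ_allow·πd_o³(1−k⁴)/16 with 1−k⁴ = 0.9269, so πd_o³(1−k⁴)/16 = 33170 mm³.
T_allow = 231.4×33170 = 7.678×10^6 N·mm = 7678 N·m.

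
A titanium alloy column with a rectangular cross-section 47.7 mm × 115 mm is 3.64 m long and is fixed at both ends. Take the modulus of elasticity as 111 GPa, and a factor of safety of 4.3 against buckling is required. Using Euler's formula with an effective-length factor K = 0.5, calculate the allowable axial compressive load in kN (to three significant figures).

Buckling occurs about the weak axis: I_min = h·b³/12 = 115×47.7³/12 = 1.040×10^6 mm⁴ (b = 47.7 mm is the smaller dimension).
Effective length L_e = KL = 0.5×3.64 m = 1820 mm.
Euler critical load P_cr = π²EI/L_e² = π²×111000×1.040×10^6/1820² = 344000 N.
P_allow = P_cr/n = 344000/4.3 = 80000 N.

P_allow = 80.0 kN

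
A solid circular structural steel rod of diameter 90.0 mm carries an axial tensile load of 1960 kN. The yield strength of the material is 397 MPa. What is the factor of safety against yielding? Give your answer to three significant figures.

A = πd²/4 = 6362 mm².
σ = F/A = 1960000/6362 = 308.1 MPa.
n = 397/308.1 = 1.289.

n = 1.29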